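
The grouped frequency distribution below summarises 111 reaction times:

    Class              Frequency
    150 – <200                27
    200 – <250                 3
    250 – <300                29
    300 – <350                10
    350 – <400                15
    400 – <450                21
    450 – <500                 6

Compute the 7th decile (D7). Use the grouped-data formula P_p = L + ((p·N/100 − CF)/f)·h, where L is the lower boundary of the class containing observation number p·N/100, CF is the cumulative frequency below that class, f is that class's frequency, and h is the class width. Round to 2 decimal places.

379.00

N = 111; target position k = 70/100 · 111 = 77.7.
Cumulative frequencies: 27, 30, 59, 69, 84, 105, 111.
Observation 77.7 falls in the class 350 – <400.
L = 350, CF = 69, f = 15, h = 50.
P70 = 350 + ((77.7 − 69)/15)·50 = 350 + 29 = 379.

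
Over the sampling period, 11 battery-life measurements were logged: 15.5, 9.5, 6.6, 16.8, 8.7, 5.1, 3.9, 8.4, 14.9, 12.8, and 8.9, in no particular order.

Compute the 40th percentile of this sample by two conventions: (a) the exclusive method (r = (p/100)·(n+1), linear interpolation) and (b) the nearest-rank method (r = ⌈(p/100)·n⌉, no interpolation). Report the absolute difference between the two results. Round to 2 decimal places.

Sorted: 3.9, 5.1, 6.6, 8.4, 8.7, 8.9, 9.5, 12.8, 14.9, 15.5, 16.8.
n = 11.
(a) r = 4.8; between ranks 4 (8.4) and 5 (8.7): 8.64.
(b) the nearest-rank method: rank 5 → 8.7.
|8.64 − 8.7| = 0.06.

0.06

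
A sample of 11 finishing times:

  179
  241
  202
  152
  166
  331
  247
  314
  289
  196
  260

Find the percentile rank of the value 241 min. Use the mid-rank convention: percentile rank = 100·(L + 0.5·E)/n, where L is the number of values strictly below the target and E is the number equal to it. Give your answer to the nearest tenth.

Sorted: 152, 166, 179, 196, 202, 241, 247, 260, 289, 314, 331.
Count below 241: L = 5; count equal: E = 1; n = 11.
Percentile rank = 100·(5 + 0.5·1)/11 = 100·5.5/11 = 50.

50.0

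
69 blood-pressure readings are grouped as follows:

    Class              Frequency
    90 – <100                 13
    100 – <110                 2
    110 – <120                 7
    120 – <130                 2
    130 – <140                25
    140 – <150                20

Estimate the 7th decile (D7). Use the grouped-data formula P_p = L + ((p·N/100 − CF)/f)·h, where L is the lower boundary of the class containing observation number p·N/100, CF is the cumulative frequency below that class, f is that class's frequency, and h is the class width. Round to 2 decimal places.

139.72

N = 69; target position k = 70/100 · 69 = 48.3.
Cumulative frequencies: 13, 15, 22, 24, 49, 69.
Observation 48.3 falls in the class 130 – <140.
L = 130, CF = 24, f = 25, h = 10.
P70 = 130 + ((48.3 − 24)/25)·10 = 130 + 9.72 = 139.72.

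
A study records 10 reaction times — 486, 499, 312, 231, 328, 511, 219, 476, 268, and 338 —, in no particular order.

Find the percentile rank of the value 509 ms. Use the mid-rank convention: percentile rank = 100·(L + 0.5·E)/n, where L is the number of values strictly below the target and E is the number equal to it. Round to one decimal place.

Sorted: 219, 231, 268, 312, 328, 338, 476, 486, 499, 511.
Count below 509: L = 9; count equal: E = 0; n = 10.
Percentile rank = 100·(9 + 0.5·0)/10 = 100·9/10 = 90.

90.0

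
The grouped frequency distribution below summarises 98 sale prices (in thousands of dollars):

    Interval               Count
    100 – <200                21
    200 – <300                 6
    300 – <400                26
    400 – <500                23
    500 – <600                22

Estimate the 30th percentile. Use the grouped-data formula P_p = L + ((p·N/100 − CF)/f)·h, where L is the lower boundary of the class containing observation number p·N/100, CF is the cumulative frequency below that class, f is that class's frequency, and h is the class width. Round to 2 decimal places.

309.23

N = 98; target position k = 30/100 · 98 = 29.4.
Cumulative frequencies: 21, 27, 53, 76, 98.
Observation 29.4 falls in the class 300 – <400.
L = 300, CF = 27, f = 26, h = 100.
P30 = 300 + ((29.4 − 27)/26)·100 = 300 + 9.23077 = 309.231.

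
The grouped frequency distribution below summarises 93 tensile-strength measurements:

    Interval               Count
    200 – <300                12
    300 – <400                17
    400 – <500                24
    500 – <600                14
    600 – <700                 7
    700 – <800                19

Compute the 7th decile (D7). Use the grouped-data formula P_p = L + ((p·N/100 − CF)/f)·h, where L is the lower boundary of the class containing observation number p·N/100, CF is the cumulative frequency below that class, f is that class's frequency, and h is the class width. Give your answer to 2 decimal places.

N = 93; target position k = 70/100 · 93 = 65.1.
Cumulative frequencies: 12, 29, 53, 67, 74, 93.
Observation 65.1 falls in the class 500 – <600.
L = 500, CF = 53, f = 14, h = 100.
P70 = 500 + ((65.1 − 53)/14)·100 = 500 + 86.4286 = 586.429.

586.43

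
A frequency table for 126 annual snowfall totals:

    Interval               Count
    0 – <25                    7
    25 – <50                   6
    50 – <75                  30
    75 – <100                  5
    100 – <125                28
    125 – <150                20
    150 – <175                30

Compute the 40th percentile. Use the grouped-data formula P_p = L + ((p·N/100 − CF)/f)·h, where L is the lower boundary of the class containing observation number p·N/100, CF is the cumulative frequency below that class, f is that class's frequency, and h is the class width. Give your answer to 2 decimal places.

N = 126; target position k = 40/100 · 126 = 50.4.
Cumulative frequencies: 7, 13, 43, 48, 76, 96, 126.
Observation 50.4 falls in the class 100 – <125.
L = 100, CF = 48, f = 28, h = 25.
P40 = 100 + ((50.4 − 48)/28)·25 = 100 + 2.14286 = 102.143.

102.14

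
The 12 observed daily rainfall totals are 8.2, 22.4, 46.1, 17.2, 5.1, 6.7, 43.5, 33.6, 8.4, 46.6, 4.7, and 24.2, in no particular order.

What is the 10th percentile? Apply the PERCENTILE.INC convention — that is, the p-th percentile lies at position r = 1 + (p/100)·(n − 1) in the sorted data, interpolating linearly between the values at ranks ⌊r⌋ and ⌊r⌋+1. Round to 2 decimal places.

5.26

Sorted: 4.7, 5.1, 6.7, 8.2, 8.4, 17.2, 22.4, 24.2, 33.6, 43.5, 46.1, 46.6.
n = 12.
r = 1 + (10/100)·(12 − 1) = 1 + 1.1 = 2.1.
Rank 2 is 5.1 and rank 3 is 6.7.
Interpolate: 5.1 + 0.1·(6.7 − 5.1) = 5.1 + 0.1·1.6 = 5.26.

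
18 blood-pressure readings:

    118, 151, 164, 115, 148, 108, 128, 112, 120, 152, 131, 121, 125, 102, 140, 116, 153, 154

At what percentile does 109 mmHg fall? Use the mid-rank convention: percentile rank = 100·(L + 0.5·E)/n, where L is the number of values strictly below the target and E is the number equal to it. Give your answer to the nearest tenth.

Sorted: 102, 108, 112, 115, 116, 118, 120, 121, 125, 128, 131, 140, 148, 151, 152, 153, 154, 164.
Count below 109: L = 2; count equal: E = 0; n = 18.
Percentile rank = 100·(2 + 0.5·0)/18 = 100·2/18 = 11.11.

11.1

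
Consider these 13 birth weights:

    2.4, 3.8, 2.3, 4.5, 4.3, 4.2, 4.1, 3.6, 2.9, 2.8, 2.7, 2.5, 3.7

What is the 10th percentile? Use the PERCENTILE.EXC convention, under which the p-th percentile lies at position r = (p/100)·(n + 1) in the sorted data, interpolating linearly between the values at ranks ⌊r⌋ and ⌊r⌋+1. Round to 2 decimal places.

Sorted: 2.3, 2.4, 2.5, 2.7, 2.8, 2.9, 3.6, 3.7, 3.8, 4.1, 4.2, 4.3, 4.5.
n = 13.
r = (10/100)·(13 + 1) = 1.4.
Rank 1 is 2.3 and rank 2 is 2.4.
Interpolate: 2.3 + 0.4·(2.4 − 2.3) = 2.3 + 0.4·0.1 = 2.34.

2.34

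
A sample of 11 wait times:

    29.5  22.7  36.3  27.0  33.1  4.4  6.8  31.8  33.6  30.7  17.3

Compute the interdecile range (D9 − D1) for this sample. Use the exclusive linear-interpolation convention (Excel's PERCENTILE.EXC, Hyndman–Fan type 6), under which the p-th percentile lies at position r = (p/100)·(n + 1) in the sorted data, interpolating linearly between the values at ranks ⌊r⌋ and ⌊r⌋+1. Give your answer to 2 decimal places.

Sorted: 4.4, 6.8, 17.3, 22.7, 27.0, 29.5, 30.7, 31.8, 33.1, 33.6, 36.3.
n = 11.
P10: r = 1.2; ranks 1–2 are 4.4, 6.8; interpolating gives 4.88.
P90: r = 10.8; ranks 10–11 are 33.6, 36.3; interpolating gives 35.76.
Difference: 35.76 − 4.88 = 30.88.

30.88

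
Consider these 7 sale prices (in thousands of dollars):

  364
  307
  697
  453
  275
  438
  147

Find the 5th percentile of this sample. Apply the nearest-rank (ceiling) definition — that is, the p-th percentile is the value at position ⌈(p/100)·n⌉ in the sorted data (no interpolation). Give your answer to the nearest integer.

147

Sorted: 147, 275, 307, 364, 438, 453, 697.
n = 7.
Position = ⌈5/100 · 7⌉ = ⌈0.35⌉ = 1.
The value at rank 1 is 147.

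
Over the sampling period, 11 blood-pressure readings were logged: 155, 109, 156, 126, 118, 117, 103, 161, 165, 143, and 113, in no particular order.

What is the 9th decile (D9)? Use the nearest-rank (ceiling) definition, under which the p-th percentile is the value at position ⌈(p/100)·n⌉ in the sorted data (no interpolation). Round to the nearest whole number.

Sorted: 103, 109, 113, 117, 118, 126, 143, 155, 156, 161, 165.
n = 11.
Position = ⌈90/100 · 11⌉ = ⌈9.9⌉ = 10.
The value at rank 10 is 161.

161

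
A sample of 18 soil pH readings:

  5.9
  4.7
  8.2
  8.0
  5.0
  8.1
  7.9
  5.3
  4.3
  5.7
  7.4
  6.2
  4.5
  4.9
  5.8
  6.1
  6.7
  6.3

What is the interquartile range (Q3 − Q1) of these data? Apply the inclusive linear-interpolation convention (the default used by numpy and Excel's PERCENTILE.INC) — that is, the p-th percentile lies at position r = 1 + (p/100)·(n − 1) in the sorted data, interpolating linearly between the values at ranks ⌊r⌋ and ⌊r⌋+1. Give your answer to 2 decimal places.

Sorted: 4.3, 4.5, 4.7, 4.9, 5.0, 5.3, 5.7, 5.8, 5.9, 6.1, 6.2, 6.3, 6.7, 7.4, 7.9, 8.0, 8.1, 8.2.
n = 18.
P25: r = 5.25; ranks 5–6 are 5.0, 5.3; interpolating gives 5.075.
P75: r = 13.75; ranks 13–14 are 6.7, 7.4; interpolating gives 7.225.
Difference: 7.225 − 5.075 = 2.15.

2.15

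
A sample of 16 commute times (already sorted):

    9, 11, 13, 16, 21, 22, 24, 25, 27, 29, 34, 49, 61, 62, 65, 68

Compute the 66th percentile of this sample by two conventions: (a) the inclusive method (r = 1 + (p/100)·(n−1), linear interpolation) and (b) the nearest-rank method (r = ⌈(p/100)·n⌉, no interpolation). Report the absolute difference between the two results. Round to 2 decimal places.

n = 16.
(a) r = 10.9; between ranks 10 (29) and 11 (34): 33.5.
(b) the nearest-rank method: rank 11 → 34.
|33.5 − 34| = 0.5.

0.50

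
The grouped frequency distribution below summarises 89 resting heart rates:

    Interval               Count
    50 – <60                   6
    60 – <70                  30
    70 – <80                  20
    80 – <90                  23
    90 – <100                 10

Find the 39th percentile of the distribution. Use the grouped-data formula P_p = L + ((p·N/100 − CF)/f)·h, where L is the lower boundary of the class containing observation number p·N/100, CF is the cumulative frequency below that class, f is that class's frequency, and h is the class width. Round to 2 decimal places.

N = 89; target position k = 39/100 · 89 = 34.71.
Cumulative frequencies: 6, 36, 56, 79, 89.
Observation 34.71 falls in the class 60 – <70.
L = 60, CF = 6, f = 30, h = 10.
P39 = 60 + ((34.71 − 6)/30)·10 = 60 + 9.57 = 69.57.

69.57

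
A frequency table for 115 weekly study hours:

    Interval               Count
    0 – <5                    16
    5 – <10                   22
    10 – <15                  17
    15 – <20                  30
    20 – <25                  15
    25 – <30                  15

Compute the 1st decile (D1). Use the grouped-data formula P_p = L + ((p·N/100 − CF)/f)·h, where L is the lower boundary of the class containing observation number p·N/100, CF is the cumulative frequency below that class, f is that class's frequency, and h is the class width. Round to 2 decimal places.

3.59

N = 115; target position k = 10/100 · 115 = 11.5.
Cumulative frequencies: 16, 38, 55, 85, 100, 115.
Observation 11.5 falls in the class 0 – <5.
L = 0, CF = 0, f = 16, h = 5.
P10 = 0 + ((11.5 − 0)/16)·5 = 0 + 3.59375 = 3.59375.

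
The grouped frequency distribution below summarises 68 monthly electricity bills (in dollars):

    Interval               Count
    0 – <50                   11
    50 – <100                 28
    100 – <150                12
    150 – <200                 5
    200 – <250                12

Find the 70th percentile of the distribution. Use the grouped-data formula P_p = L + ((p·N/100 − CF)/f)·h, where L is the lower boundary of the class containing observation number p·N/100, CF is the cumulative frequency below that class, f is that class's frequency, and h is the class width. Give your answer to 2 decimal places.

N = 68; target position k = 70/100 · 68 = 47.6.
Cumulative frequencies: 11, 39, 51, 56, 68.
Observation 47.6 falls in the class 100 – <150.
L = 100, CF = 39, f = 12, h = 50.
P70 = 100 + ((47.6 − 39)/12)·50 = 100 + 35.8333 = 135.833.

135.83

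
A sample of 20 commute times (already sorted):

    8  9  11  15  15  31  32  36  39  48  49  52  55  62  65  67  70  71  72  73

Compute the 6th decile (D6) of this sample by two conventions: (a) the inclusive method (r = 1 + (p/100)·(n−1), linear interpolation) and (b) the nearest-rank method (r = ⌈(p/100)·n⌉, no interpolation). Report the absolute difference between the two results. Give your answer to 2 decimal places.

n = 20.
(a) r = 12.4; between ranks 12 (52) and 13 (55): 53.2.
(b) the nearest-rank method: rank 12 → 52.
|53.2 − 52| = 1.2.

1.20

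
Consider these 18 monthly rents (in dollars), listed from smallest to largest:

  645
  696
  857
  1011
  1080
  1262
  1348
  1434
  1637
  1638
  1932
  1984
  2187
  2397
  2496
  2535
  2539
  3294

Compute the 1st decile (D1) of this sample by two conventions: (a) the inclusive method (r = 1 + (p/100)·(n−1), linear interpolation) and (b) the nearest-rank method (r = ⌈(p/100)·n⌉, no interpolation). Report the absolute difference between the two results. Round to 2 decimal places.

112.70

n = 18.
(a) r = 2.7; between ranks 2 (696) and 3 (857): 808.7.
(b) the nearest-rank method: rank 2 → 696.
|808.7 − 696| = 112.7.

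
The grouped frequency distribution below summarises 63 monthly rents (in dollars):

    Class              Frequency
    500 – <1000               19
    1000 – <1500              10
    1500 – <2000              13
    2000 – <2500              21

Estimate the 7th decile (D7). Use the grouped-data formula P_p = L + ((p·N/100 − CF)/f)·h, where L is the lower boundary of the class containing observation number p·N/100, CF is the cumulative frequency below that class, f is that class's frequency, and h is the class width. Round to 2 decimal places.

2050.00

N = 63; target position k = 70/100 · 63 = 44.1.
Cumulative frequencies: 19, 29, 42, 63.
Observation 44.1 falls in the class 2000 – <2500.
L = 2000, CF = 42, f = 21, h = 500.
P70 = 2000 + ((44.1 − 42)/21)·500 = 2000 + 50 = 2050.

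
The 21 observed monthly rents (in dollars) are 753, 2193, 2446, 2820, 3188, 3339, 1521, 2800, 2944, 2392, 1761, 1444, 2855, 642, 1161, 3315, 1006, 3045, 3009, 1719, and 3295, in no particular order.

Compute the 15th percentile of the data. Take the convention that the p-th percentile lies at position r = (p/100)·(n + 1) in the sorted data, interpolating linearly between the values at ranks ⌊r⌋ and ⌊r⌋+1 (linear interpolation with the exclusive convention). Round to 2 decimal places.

1052.50

Sorted: 642, 753, 1006, 1161, 1444, 1521, 1719, 1761, 2193, 2392, 2446, 2800, 2820, 2855, 2944, 3009, 3045, 3188, 3295, 3315, 3339.
n = 21.
r = (15/100)·(21 + 1) = 3.3.
Rank 3 is 1006 and rank 4 is 1161.
Interpolate: 1006 + 0.3·(1161 − 1006) = 1006 + 0.3·155 = 1052.5.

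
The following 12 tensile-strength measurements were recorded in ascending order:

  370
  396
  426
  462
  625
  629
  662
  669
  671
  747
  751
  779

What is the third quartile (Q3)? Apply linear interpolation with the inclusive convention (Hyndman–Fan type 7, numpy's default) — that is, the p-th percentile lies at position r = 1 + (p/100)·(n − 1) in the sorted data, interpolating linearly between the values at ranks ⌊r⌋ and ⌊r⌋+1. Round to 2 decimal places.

690.00

n = 12.
r = 1 + (75/100)·(12 − 1) = 1 + 8.25 = 9.25.
Rank 9 is 671 and rank 10 is 747.
Interpolate: 671 + 0.25·(747 − 671) = 671 + 0.25·76 = 690.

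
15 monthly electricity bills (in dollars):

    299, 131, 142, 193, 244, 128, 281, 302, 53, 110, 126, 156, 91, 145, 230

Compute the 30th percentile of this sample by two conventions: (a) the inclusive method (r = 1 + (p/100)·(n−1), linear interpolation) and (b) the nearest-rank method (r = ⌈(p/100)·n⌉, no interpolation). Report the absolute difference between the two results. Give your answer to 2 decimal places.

0.60

Sorted: 53, 91, 110, 126, 128, 131, 142, 145, 156, 193, 230, 244, 281, 299, 302.
n = 15.
(a) r = 5.2; between ranks 5 (128) and 6 (131): 128.6.
(b) the nearest-rank method: rank 5 → 128.
|128.6 − 128| = 0.6.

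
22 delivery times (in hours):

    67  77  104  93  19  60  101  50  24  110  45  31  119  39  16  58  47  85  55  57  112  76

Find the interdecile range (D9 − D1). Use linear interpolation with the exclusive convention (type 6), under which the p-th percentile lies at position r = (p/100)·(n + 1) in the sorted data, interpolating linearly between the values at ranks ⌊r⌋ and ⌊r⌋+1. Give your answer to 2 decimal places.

90.90

Sorted: 16, 19, 24, 31, 39, 45, 47, 50, 55, 57, 58, 60, 67, 76, 77, 85, 93, 101, 104, 110, 112, 119.
n = 22.
P10: r = 2.3; ranks 2–3 are 19, 24; interpolating gives 20.5.
P90: r = 20.7; ranks 20–21 are 110, 112; interpolating gives 111.4.
Difference: 111.4 − 20.5 = 90.9.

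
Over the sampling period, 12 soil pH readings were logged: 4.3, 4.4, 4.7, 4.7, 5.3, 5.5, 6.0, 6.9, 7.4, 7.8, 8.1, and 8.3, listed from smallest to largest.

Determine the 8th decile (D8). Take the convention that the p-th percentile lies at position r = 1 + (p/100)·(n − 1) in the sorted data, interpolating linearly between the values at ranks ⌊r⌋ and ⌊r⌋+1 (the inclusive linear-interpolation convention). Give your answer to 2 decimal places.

n = 12.
r = 1 + (80/100)·(12 − 1) = 1 + 8.8 = 9.8.
Rank 9 is 7.4 and rank 10 is 7.8.
Interpolate: 7.4 + 0.8·(7.8 − 7.4) = 7.4 + 0.8·0.4 = 7.72.

7.72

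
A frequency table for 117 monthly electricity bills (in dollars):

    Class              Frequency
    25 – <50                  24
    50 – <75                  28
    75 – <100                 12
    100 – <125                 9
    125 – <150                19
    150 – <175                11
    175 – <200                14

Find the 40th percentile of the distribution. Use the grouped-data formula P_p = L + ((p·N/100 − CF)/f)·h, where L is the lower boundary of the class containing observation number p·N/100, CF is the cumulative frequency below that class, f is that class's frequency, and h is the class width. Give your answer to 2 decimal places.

70.36

N = 117; target position k = 40/100 · 117 = 46.8.
Cumulative frequencies: 24, 52, 64, 73, 92, 103, 117.
Observation 46.8 falls in the class 50 – <75.
L = 50, CF = 24, f = 28, h = 25.
P40 = 50 + ((46.8 − 24)/28)·25 = 50 + 20.3571 = 70.3571.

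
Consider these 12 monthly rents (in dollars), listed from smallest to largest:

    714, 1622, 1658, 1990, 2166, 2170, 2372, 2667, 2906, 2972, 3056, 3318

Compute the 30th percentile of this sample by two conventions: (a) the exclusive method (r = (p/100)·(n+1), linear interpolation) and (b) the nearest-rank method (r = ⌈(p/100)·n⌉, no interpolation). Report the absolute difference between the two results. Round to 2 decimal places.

33.20

n = 12.
(a) r = 3.9; between ranks 3 (1658) and 4 (1990): 1956.8.
(b) the nearest-rank method: rank 4 → 1990.
|1956.8 − 1990| = 33.2.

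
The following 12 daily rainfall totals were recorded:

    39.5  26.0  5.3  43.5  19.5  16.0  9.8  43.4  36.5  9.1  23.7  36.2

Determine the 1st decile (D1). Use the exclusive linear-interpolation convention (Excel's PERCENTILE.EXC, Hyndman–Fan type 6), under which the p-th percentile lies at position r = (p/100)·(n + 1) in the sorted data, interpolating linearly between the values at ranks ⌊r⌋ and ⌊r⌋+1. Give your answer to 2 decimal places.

6.44

Sorted: 5.3, 9.1, 9.8, 16.0, 19.5, 23.7, 26.0, 36.2, 36.5, 39.5, 43.4, 43.5.
n = 12.
r = (10/100)·(12 + 1) = 1.3.
Rank 1 is 5.3 and rank 2 is 9.1.
Interpolate: 5.3 + 0.3·(9.1 − 5.3) = 5.3 + 0.3·3.8 = 6.44.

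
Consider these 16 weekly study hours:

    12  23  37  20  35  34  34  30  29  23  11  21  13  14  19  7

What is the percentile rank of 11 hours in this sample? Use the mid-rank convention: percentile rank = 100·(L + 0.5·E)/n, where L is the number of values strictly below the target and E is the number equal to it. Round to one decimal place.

Sorted: 7, 11, 12, 13, 14, 19, 20, 21, 23, 23, 29, 30, 34, 34, 35, 37.
Count below 11: L = 1; count equal: E = 1; n = 16.
Percentile rank = 100·(1 + 0.5·1)/16 = 100·1.5/16 = 9.375.

9.4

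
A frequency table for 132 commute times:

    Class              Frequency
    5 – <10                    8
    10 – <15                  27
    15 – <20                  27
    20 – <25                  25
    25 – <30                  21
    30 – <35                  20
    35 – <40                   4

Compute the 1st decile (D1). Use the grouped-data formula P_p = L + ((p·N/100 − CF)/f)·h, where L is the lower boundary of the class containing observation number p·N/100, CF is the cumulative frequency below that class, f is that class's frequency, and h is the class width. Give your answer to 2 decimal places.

10.96

N = 132; target position k = 10/100 · 132 = 13.2.
Cumulative frequencies: 8, 35, 62, 87, 108, 128, 132.
Observation 13.2 falls in the class 10 – <15.
L = 10, CF = 8, f = 27, h = 5.
P10 = 10 + ((13.2 − 8)/27)·5 = 10 + 0.962963 = 10.963.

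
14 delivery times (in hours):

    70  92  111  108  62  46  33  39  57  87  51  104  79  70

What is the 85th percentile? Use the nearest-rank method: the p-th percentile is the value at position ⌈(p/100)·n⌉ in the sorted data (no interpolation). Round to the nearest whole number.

Sorted: 33, 39, 46, 51, 57, 62, 70, 70, 79, 87, 92, 104, 108, 111.
n = 14.
Position = ⌈85/100 · 14⌉ = ⌈11.9⌉ = 12.
The value at rank 12 is 104.

104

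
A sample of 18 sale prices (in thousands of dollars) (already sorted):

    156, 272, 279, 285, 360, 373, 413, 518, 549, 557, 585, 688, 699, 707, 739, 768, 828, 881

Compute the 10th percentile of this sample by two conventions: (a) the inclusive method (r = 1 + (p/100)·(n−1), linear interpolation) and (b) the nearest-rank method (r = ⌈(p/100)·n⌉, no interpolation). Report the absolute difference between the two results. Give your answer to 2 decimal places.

n = 18.
(a) r = 2.7; between ranks 2 (272) and 3 (279): 276.9.
(b) the nearest-rank method: rank 2 → 272.
|276.9 − 272| = 4.9.

4.90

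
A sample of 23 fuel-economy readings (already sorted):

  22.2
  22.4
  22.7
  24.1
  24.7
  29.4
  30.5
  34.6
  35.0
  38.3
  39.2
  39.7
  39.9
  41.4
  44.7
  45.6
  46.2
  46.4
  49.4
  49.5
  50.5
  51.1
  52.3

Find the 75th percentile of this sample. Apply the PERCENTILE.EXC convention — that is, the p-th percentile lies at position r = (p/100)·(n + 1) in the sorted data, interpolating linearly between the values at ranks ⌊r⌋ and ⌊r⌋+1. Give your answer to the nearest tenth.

46.4

n = 23.
r = (75/100)·(23 + 1) = 18.
r is an integer, so P75 is the value at rank 18: 46.4.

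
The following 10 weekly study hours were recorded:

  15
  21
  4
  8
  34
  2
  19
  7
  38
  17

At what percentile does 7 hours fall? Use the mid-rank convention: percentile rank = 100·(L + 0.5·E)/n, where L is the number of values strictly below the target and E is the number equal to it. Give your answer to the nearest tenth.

Sorted: 2, 4, 7, 8, 15, 17, 19, 21, 34, 38.
Count below 7: L = 2; count equal: E = 1; n = 10.
Percentile rank = 100·(2 + 0.5·1)/10 = 100·2.5/10 = 25.

25.0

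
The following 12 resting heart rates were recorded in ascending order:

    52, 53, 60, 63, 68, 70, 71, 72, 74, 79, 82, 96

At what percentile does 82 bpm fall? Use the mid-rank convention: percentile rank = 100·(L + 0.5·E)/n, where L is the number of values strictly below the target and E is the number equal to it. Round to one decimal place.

Count below 82: L = 10; count equal: E = 1; n = 12.
Percentile rank = 100·(10 + 0.5·1)/12 = 100·10.5/12 = 87.5.

87.5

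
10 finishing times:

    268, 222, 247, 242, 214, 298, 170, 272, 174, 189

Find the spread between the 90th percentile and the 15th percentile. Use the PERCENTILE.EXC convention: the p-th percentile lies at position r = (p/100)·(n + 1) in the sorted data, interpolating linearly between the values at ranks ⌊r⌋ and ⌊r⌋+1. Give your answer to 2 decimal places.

122.80

Sorted: 170, 174, 189, 214, 222, 242, 247, 268, 272, 298.
n = 10.
P15: r = 1.65; ranks 1–2 are 170, 174; interpolating gives 172.6.
P90: r = 9.9; ranks 9–10 are 272, 298; interpolating gives 295.4.
Difference: 295.4 − 172.6 = 122.8.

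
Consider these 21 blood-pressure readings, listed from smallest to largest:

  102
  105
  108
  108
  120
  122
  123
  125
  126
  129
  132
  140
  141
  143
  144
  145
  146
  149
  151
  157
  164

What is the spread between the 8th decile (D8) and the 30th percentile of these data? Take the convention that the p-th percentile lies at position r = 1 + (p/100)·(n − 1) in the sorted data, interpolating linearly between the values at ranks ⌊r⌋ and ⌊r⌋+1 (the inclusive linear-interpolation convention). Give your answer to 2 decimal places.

23.00

n = 21.
P30: r = 7 (integer) → 123.
P80: r = 17 (integer) → 146.
Difference: 146 − 123 = 23.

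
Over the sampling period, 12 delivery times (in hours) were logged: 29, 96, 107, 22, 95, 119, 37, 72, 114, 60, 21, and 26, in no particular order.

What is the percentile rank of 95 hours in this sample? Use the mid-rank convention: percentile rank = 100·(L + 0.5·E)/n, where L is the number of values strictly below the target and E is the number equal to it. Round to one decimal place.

Sorted: 21, 22, 26, 29, 37, 60, 72, 95, 96, 107, 114, 119.
Count below 95: L = 7; count equal: E = 1; n = 12.
Percentile rank = 100·(7 + 0.5·1)/12 = 100·7.5/12 = 62.5.

62.5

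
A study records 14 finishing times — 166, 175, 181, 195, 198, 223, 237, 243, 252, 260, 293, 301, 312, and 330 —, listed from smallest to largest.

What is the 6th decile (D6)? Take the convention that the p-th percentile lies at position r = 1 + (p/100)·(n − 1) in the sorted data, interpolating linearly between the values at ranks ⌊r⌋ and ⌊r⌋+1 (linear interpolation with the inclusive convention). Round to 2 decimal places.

250.20

n = 14.
r = 1 + (60/100)·(14 − 1) = 1 + 7.8 = 8.8.
Rank 8 is 243 and rank 9 is 252.
Interpolate: 243 + 0.8·(252 − 243) = 243 + 0.8·9 = 250.2.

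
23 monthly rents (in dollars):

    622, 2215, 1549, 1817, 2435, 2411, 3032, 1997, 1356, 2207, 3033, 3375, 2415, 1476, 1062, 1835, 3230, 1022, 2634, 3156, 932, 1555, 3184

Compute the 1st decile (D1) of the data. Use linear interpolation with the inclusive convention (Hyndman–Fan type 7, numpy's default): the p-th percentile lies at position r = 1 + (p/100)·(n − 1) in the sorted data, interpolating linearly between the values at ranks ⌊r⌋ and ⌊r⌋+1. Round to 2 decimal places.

1030.00

Sorted: 622, 932, 1022, 1062, 1356, 1476, 1549, 1555, 1817, 1835, 1997, 2207, 2215, 2411, 2415, 2435, 2634, 3032, 3033, 3156, 3184, 3230, 3375.
n = 23.
r = 1 + (10/100)·(23 − 1) = 1 + 2.2 = 3.2.
Rank 3 is 1022 and rank 4 is 1062.
Interpolate: 1022 + 0.2·(1062 − 1022) = 1022 + 0.2·40 = 1030.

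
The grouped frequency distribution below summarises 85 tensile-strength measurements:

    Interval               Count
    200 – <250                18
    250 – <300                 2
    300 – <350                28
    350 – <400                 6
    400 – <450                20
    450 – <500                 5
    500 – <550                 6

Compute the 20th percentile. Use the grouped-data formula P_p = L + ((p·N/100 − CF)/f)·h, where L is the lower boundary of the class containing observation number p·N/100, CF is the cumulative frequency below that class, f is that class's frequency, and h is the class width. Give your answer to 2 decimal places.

247.22

N = 85; target position k = 20/100 · 85 = 17.
Cumulative frequencies: 18, 20, 48, 54, 74, 79, 85.
Observation 17 falls in the class 200 – <250.
L = 200, CF = 0, f = 18, h = 50.
P20 = 200 + ((17 − 0)/18)·50 = 200 + 47.2222 = 247.222.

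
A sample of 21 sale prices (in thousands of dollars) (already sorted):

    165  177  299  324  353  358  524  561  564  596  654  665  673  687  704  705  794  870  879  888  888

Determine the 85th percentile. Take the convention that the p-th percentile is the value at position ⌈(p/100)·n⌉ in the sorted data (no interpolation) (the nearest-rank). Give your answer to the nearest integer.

n = 21.
Position = ⌈85/100 · 21⌉ = ⌈17.85⌉ = 18.
The value at rank 18 is 870.

870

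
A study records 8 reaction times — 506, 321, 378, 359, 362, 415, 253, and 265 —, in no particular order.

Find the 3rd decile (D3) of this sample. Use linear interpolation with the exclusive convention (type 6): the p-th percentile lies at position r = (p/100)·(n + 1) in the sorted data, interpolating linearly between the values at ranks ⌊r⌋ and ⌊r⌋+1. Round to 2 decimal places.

304.20

Sorted: 253, 265, 321, 359, 362, 378, 415, 506.
n = 8.
r = (30/100)·(8 + 1) = 2.7.
Rank 2 is 265 and rank 3 is 321.
Interpolate: 265 + 0.7·(321 − 265) = 265 + 0.7·56 = 304.2.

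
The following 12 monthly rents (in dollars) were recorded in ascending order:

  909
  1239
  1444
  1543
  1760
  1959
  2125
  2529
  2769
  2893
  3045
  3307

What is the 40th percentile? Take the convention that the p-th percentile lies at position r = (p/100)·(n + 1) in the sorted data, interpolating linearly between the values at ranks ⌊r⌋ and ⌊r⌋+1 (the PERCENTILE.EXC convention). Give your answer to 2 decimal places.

n = 12.
r = (40/100)·(12 + 1) = 5.2.
Rank 5 is 1760 and rank 6 is 1959.
Interpolate: 1760 + 0.2·(1959 − 1760) = 1760 + 0.2·199 = 1799.8.

1799.80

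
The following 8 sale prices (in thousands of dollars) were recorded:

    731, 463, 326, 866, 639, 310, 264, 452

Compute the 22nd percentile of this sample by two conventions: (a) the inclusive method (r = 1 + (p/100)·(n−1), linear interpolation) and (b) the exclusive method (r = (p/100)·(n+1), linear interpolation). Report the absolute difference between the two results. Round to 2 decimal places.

Sorted: 264, 310, 326, 452, 463, 639, 731, 866.
n = 8.
(a) r = 2.54; between ranks 2 (310) and 3 (326): 318.64.
(b) r = 1.98; between ranks 1 (264) and 2 (310): 309.08.
|318.64 − 309.08| = 9.56.

9.56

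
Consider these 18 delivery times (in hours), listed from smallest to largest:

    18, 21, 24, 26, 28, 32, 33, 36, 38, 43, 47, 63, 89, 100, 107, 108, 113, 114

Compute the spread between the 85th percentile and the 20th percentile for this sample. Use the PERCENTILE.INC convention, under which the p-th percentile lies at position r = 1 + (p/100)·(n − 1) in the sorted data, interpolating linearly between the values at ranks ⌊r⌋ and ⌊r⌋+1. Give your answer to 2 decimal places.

80.65

n = 18.
P20: r = 4.4; ranks 4–5 are 26, 28; interpolating gives 26.8.
P85: r = 15.45; ranks 15–16 are 107, 108; interpolating gives 107.45.
Difference: 107.45 − 26.8 = 80.65.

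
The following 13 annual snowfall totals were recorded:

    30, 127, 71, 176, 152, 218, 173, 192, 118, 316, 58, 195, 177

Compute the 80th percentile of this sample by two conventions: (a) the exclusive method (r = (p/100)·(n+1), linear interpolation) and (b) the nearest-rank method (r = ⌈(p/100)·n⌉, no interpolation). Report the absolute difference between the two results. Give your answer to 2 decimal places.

Sorted: 30, 58, 71, 118, 127, 152, 173, 176, 177, 192, 195, 218, 316.
n = 13.
(a) r = 11.2; between ranks 11 (195) and 12 (218): 199.6.
(b) the nearest-rank method: rank 11 → 195.
|199.6 − 195| = 4.6.

4.60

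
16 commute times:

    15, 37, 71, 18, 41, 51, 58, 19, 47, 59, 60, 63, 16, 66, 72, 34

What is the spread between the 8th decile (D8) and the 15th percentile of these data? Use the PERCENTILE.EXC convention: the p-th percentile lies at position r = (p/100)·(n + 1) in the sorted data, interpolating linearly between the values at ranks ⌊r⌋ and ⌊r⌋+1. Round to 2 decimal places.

Sorted: 15, 16, 18, 19, 34, 37, 41, 47, 51, 58, 59, 60, 63, 66, 71, 72.
n = 16.
P15: r = 2.55; ranks 2–3 are 16, 18; interpolating gives 17.1.
P80: r = 13.6; ranks 13–14 are 63, 66; interpolating gives 64.8.
Difference: 64.8 − 17.1 = 47.7.

47.70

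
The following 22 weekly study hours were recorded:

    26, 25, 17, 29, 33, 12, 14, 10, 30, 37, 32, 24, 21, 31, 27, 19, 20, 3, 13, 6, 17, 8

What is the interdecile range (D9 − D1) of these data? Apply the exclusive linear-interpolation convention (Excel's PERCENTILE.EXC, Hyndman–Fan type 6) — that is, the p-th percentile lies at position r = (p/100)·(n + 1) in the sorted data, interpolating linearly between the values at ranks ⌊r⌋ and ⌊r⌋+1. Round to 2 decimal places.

26.10

Sorted: 3, 6, 8, 10, 12, 13, 14, 17, 17, 19, 20, 21, 24, 25, 26, 27, 29, 30, 31, 32, 33, 37.
n = 22.
P10: r = 2.3; ranks 2–3 are 6, 8; interpolating gives 6.6.
P90: r = 20.7; ranks 20–21 are 32, 33; interpolating gives 32.7.
Difference: 32.7 − 6.6 = 26.1.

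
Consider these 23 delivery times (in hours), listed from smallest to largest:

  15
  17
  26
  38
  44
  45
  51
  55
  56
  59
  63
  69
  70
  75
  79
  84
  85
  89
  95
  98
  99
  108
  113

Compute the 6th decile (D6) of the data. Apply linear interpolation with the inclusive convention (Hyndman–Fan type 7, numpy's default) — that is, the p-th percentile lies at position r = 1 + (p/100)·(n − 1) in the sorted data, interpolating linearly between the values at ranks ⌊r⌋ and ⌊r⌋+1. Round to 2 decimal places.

n = 23.
r = 1 + (60/100)·(23 − 1) = 1 + 13.2 = 14.2.
Rank 14 is 75 and rank 15 is 79.
Interpolate: 75 + 0.2·(79 − 75) = 75 + 0.2·4 = 75.8.

75.80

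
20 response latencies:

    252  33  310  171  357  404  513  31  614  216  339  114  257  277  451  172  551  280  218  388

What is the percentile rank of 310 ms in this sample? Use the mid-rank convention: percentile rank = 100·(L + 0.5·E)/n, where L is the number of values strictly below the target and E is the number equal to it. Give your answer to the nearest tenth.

Sorted: 31, 33, 114, 171, 172, 216, 218, 252, 257, 277, 280, 310, 339, 357, 388, 404, 451, 513, 551, 614.
Count below 310: L = 11; count equal: E = 1; n = 20.
Percentile rank = 100·(11 + 0.5·1)/20 = 100·11.5/20 = 57.5.

57.5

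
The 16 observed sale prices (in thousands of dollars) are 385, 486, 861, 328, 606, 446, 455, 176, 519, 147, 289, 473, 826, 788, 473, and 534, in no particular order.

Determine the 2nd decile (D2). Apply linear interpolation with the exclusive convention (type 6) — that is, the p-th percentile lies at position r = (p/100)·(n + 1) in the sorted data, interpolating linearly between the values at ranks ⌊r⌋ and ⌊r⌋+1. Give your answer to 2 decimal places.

Sorted: 147, 176, 289, 328, 385, 446, 455, 473, 473, 486, 519, 534, 606, 788, 826, 861.
n = 16.
r = (20/100)·(16 + 1) = 3.4.
Rank 3 is 289 and rank 4 is 328.
Interpolate: 289 + 0.4·(328 − 289) = 289 + 0.4·39 = 304.6.

304.60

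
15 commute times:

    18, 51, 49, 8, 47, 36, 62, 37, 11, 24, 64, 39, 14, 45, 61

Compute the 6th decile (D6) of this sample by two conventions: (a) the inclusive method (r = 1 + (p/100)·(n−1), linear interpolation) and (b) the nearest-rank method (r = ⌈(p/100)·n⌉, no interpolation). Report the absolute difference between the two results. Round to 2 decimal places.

0.80

Sorted: 8, 11, 14, 18, 24, 36, 37, 39, 45, 47, 49, 51, 61, 62, 64.
n = 15.
(a) r = 9.4; between ranks 9 (45) and 10 (47): 45.8.
(b) the nearest-rank method: rank 9 → 45.
|45.8 − 45| = 0.8.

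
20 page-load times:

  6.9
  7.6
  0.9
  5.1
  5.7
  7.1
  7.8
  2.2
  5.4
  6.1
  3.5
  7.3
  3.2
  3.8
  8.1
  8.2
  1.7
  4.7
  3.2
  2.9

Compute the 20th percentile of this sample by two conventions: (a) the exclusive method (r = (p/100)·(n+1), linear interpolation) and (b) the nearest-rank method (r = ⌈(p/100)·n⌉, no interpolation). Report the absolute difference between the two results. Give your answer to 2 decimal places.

Sorted: 0.9, 1.7, 2.2, 2.9, 3.2, 3.2, 3.5, 3.8, 4.7, 5.1, 5.4, 5.7, 6.1, 6.9, 7.1, 7.3, 7.6, 7.8, 8.1, 8.2.
n = 20.
(a) r = 4.2; between ranks 4 (2.9) and 5 (3.2): 2.96.
(b) the nearest-rank method: rank 4 → 2.9.
|2.96 − 2.9| = 0.06.

0.06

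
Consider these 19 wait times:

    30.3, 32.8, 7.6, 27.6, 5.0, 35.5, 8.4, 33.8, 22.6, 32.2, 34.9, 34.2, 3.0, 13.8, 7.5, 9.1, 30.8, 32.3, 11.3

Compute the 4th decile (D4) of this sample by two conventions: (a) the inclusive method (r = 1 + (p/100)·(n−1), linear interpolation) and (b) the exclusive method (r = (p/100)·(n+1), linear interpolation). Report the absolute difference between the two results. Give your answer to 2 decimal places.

Sorted: 3.0, 5.0, 7.5, 7.6, 8.4, 9.1, 11.3, 13.8, 22.6, 27.6, 30.3, 30.8, 32.2, 32.3, 32.8, 33.8, 34.2, 34.9, 35.5.
n = 19.
(a) r = 8.2; between ranks 8 (13.8) and 9 (22.6): 15.56.
(b) r = 8 → value at rank 8 = 13.8.
|15.56 − 13.8| = 1.76.

1.76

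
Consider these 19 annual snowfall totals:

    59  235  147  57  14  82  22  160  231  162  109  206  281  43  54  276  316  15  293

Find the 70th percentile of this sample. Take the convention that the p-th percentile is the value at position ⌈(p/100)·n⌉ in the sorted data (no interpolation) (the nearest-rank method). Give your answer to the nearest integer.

Sorted: 14, 15, 22, 43, 54, 57, 59, 82, 109, 147, 160, 162, 206, 231, 235, 276, 281, 293, 316.
n = 19.
Position = ⌈70/100 · 19⌉ = ⌈13.3⌉ = 14.
The value at rank 14 is 231.

231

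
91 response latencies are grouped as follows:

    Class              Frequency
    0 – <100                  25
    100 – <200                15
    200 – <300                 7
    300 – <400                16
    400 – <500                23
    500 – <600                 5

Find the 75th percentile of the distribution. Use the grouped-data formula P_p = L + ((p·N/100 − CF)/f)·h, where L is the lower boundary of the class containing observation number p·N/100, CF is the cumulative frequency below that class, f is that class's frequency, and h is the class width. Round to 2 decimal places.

N = 91; target position k = 75/100 · 91 = 68.25.
Cumulative frequencies: 25, 40, 47, 63, 86, 91.
Observation 68.25 falls in the class 400 – <500.
L = 400, CF = 63, f = 23, h = 100.
P75 = 400 + ((68.25 − 63)/23)·100 = 400 + 22.8261 = 422.826.

422.83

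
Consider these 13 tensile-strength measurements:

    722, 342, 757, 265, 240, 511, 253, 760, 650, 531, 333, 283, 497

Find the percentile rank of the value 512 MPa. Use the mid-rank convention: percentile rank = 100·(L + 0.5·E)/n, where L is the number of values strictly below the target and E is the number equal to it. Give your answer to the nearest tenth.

61.5

Sorted: 240, 253, 265, 283, 333, 342, 497, 511, 531, 650, 722, 757, 760.
Count below 512: L = 8; count equal: E = 0; n = 13.
Percentile rank = 100·(8 + 0.5·0)/13 = 100·8/13 = 61.54.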